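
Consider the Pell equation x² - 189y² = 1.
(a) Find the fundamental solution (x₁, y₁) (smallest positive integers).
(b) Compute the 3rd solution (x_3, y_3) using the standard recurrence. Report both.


Step 1: Find the fundamental solution (x₁, y₁) of x² - 189y² = 1.
  Expand √189 as a continued fraction. a₀ = ⌊√189⌋ = 13; iterate m_{k+1} = d_k·a_k − m_k, d_{k+1} = (189 − m_{k+1}²)/d_k, a_{k+1} = ⌊(a₀ + m_{k+1})/d_{k+1}⌋ (starting m₀ = 0, d₀ = 1), with convergents p_k = a_k·p_{k-1} + p_{k-2}, q_k = a_k·q_{k-1} + q_{k-2} (p₋₁ = 1, q₋₁ = 0):
  k = 0: a₀ = 13; p₀/q₀ = 13/1; p₀² − 189·q₀² = 169 − 189 = -20.
  k = 1: m = 13, d = 20, a = ⌊(13 + 13)/20⌋ = 1; p/q = (1·13 + 1)/(1·1 + 0) = 14/1; p² − 189·q² = 196 − 189 = 7.
  k = 2: m = 7, d = 7, a = ⌊(13 + 7)/7⌋ = 2; p/q = (2·14 + 13)/(2·1 + 1) = 41/3; p² − 189·q² = 1681 − 1701 = -20.
  k = 3: m = 7, d = 20, a = ⌊(13 + 7)/20⌋ = 1; p/q = (1·41 + 14)/(1·3 + 1) = 55/4; p² − 189·q² = 3025 − 3024 = 1.
  The first convergent with p² − 189·q² = 1 gives the fundamental solution (x₁, y₁) = (55, 4).
Step 2: Apply the recurrence (x_{n+1}, y_{n+1}) = (x₁x_n + 189y₁y_n, x₁y_n + y₁x_n) repeatedly.
  From (x_1, y_1) = (55, 4): x_2 = 55·55 + 189·4·4 = 6049; y_2 = 55·4 + 4·55 = 440.
  From (x_2, y_2) = (6049, 440): x_3 = 55·6049 + 189·4·440 = 665335; y_3 = 55·440 + 4·6049 = 48396.
Step 3: Verify x_3² - 189·y_3² = 442670662225 - 442670662224 = 1 (should be 1). ✓

(x_1, y_1) = (55, 4); (x_3, y_3) = (665335, 48396).


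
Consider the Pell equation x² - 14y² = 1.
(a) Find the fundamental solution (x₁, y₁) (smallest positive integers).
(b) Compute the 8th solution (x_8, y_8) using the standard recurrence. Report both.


Step 1: Find the fundamental solution (x₁, y₁) of x² - 14y² = 1.
  Expand √14 as a continued fraction. a₀ = ⌊√14⌋ = 3; iterate m_{k+1} = d_k·a_k − m_k, d_{k+1} = (14 − m_{k+1}²)/d_k, a_{k+1} = ⌊(a₀ + m_{k+1})/d_{k+1}⌋ (starting m₀ = 0, d₀ = 1), with convergents p_k = a_k·p_{k-1} + p_{k-2}, q_k = a_k·q_{k-1} + q_{k-2} (p₋₁ = 1, q₋₁ = 0):
  k = 0: a₀ = 3; p₀/q₀ = 3/1; p₀² − 14·q₀² = 9 − 14 = -5.
  k = 1: m = 3, d = 5, a = ⌊(3 + 3)/5⌋ = 1; p/q = (1·3 + 1)/(1·1 + 0) = 4/1; p² − 14·q² = 16 − 14 = 2.
  k = 2: m = 2, d = 2, a = ⌊(3 + 2)/2⌋ = 2; p/q = (2·4 + 3)/(2·1 + 1) = 11/3; p² − 14·q² = 121 − 126 = -5.
  k = 3: m = 2, d = 5, a = ⌊(3 + 2)/5⌋ = 1; p/q = (1·11 + 4)/(1·3 + 1) = 15/4; p² − 14·q² = 225 − 224 = 1.
  The first convergent with p² − 14·q² = 1 gives the fundamental solution (x₁, y₁) = (15, 4).
Step 2: Apply the recurrence (x_{n+1}, y_{n+1}) = (x₁x_n + 14y₁y_n, x₁y_n + y₁x_n) repeatedly.
  From (x_1, y_1) = (15, 4): x_2 = 15·15 + 14·4·4 = 449; y_2 = 15·4 + 4·15 = 120.
  From (x_2, y_2) = (449, 120): x_3 = 15·449 + 14·4·120 = 13455; y_3 = 15·120 + 4·449 = 3596.
  From (x_3, y_3) = (13455, 3596): x_4 = 15·13455 + 14·4·3596 = 403201; y_4 = 15·3596 + 4·13455 = 107760.
  From (x_4, y_4) = (403201, 107760): x_5 = 15·403201 + 14·4·107760 = 12082575; y_5 = 15·107760 + 4·403201 = 3229204.
  From (x_5, y_5) = (12082575, 3229204): x_6 = 15·12082575 + 14·4·3229204 = 362074049; y_6 = 15·3229204 + 4·12082575 = 96768360.
  From (x_6, y_6) = (362074049, 96768360): x_7 = 15·362074049 + 14·4·96768360 = 10850138895; y_7 = 15·96768360 + 4·362074049 = 2899821596.
  From (x_7, y_7) = (10850138895, 2899821596): x_8 = 15·10850138895 + 14·4·2899821596 = 325142092801; y_8 = 15·2899821596 + 4·10850138895 = 86897879520.
Step 3: Verify x_8² - 14·y_8² = 105717380511014096025601 - 105717380511014096025600 = 1 (should be 1). ✓

(x_1, y_1) = (15, 4); (x_8, y_8) = (325142092801, 86897879520).


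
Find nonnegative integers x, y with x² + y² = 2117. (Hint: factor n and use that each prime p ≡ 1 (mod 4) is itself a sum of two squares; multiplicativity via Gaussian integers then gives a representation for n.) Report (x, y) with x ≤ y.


Step 1: Factor n = 2117 = 29 · 73.
Step 2: Check the mod-4 condition on each prime factor: 29 ≡ 1 (mod 4), exponent 1; 73 ≡ 1 (mod 4), exponent 1.
All primes ≡ 3 (mod 4) appear to even exponent (or don't appear), so by the two-squares theorem n IS expressible as a sum of two squares.
Step 3: Build a representation. Here n = 29 · 73 is a product of primes ≡ 1 (mod 4). Each prime p ≡ 1 (mod 4) is itself a sum of two squares; find a² by testing p − a² for a perfect square:
  29: 29 − 1² = 28, 29 − 2² = 25 = 5² ⇒ 29 = 2² + 5².
  73: 73 − 1² = 72, 73 − 2² = 69, 73 − 3² = 64 = 8² ⇒ 73 = 3² + 8².
  Combine using the Brahmagupta–Fibonacci identity (a² + b²)(c² + d²) = (ac − bd)² + (ad + bc)² = (ac + bd)² + (ad − bc)²:
  29 · 73 = 2117: from (2² + 5²)(3² + 8²), take (2·3 − 5·8, 2·8 + 5·3) = (6 − 40, 16 + 15) = (-34, 31); dropping signs (only squares matter) gives (34, 31); check 34² + 31² = 1156 + 961 = 2117 ✓.
Step 4: Order so x ≤ y and verify: 31² + 34² = 961 + 1156 = 2117 = n. ✓

n = 2117 = 31² + 34² (one valid representation with x ≤ y).


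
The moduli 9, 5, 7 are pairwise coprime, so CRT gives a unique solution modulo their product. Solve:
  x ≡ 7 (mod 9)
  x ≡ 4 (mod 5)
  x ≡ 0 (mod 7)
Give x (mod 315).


Moduli 9, 5, 7 are pairwise coprime; by CRT there is a unique solution modulo M = 9 · 5 · 7 = 315.
Solve pairwise, accumulating the modulus:
  Start with x ≡ 7 (mod 9).
  Combine with x ≡ 4 (mod 5): since gcd(9, 5) = 1, we get a unique residue mod 45.
    Write x = 7 + 9·t and substitute into x ≡ 4 (mod 5): 9·t ≡ 4 − 7 = -3 (mod 5).
    Reduce coefficients mod 5: 4·t ≡ 2 (mod 5).
    The inverse of 4 mod 5 is 4 (since 4·4 = 16 = 3·5 + 1), so t ≡ 4·2 = 8 ≡ 3 (mod 5).
    Then x = 7 + 9·3 = 34, valid modulo lcm(9, 5) = 45: x ≡ 34 (mod 45).
  Combine with x ≡ 0 (mod 7): since gcd(45, 7) = 1, we get a unique residue mod 315.
    Write x = 34 + 45·t and substitute into x ≡ 0 (mod 7): 45·t ≡ 0 − 34 = -34 (mod 7).
    Reduce coefficients mod 7: 3·t ≡ 1 (mod 7).
    The inverse of 3 mod 7 is 5 (since 3·5 = 15 = 2·7 + 1), so t ≡ 5·1 = 5 ≡ 5 (mod 7).
    Then x = 34 + 45·5 = 259, valid modulo lcm(45, 7) = 315: x ≡ 259 (mod 315).
Verify: 259 mod 9 = 7 ✓, 259 mod 5 = 4 ✓, 259 mod 7 = 0 ✓.

x ≡ 259 (mod 315).


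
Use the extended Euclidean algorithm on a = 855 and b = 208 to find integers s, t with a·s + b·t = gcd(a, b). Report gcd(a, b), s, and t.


Euclidean algorithm on (855, 208) — divide until remainder is 0:
  855 = 4 · 208 + 23
  208 = 9 · 23 + 1
  23 = 23 · 1 + 0
gcd(855, 208) = 1.
Track Bezout coefficients alongside the remainders: start with r₀ = 855 = a·1 + b·0 (s = 1, t = 0) and r₁ = 208 = a·0 + b·1 (s = 0, t = 1); each new remainder r_{k+1} = r_{k-1} − q_k·r_k inherits s_{k+1} = s_{k-1} − q_k·s_k, t_{k+1} = t_{k-1} − q_k·t_k, so r_k = a·s_k + b·t_k at every step:
  q = 4: r = 23, s = 1 − 4·0 = 1, t = 0 − 4·1 = -4  (check: 855·1 + 208·(-4) = 23)
  q = 9: r = 1, s = 0 − 9·1 = -9, t = 1 − 9·(-4) = 37  (check: 855·(-9) + 208·37 = 1)
The row with r = 1 (the gcd) gives the Bezout coefficients s = -9, t = 37.
Result: 855 · (-9) + 208 · (37) = 1.

gcd(855, 208) = 1; s = -9, t = 37 (check: 855·(-9) + 208·37 = 1).


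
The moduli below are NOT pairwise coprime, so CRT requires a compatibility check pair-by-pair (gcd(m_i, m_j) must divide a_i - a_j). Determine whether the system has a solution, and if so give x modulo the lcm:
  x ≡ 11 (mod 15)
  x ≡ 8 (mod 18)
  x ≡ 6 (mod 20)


Moduli 15, 18, 20 are not pairwise coprime, so CRT works modulo lcm(m_i) when all pairwise compatibility conditions hold.
Pairwise compatibility: gcd(m_i, m_j) must divide a_i - a_j for every pair.
Merge one congruence at a time:
  Start: x ≡ 11 (mod 15).
  Combine with x ≡ 8 (mod 18): gcd(15, 18) = 3; 8 - 11 = -3, which IS divisible by 3, so compatible.
    Write x = 11 + 15·t and substitute into x ≡ 8 (mod 18): 15·t ≡ 8 − 11 = -3 (mod 18).
    Divide the congruence (and modulus) by g = 3: 5·t ≡ -1 (mod 6).
    Reduce coefficients mod 6: 5·t ≡ 5 (mod 6).
    The inverse of 5 mod 6 is 5 (since 5·5 = 25 = 4·6 + 1), so t ≡ 5·5 = 25 ≡ 1 (mod 6).
    Then x = 11 + 15·1 = 26, valid modulo lcm(15, 18) = 90: x ≡ 26 (mod 90).
  Combine with x ≡ 6 (mod 20): gcd(90, 20) = 10; 6 - 26 = -20, which IS divisible by 10, so compatible.
    Write x = 26 + 90·t and substitute into x ≡ 6 (mod 20): 90·t ≡ 6 − 26 = -20 (mod 20).
    Divide the congruence (and modulus) by g = 10: 9·t ≡ -2 (mod 2).
    Reduce coefficients mod 2: 1·t ≡ 0 (mod 2).
    So t ≡ 0 (mod 2).
    Then x = 26 + 90·0 = 26, valid modulo lcm(90, 20) = 180: x ≡ 26 (mod 180).
Verify: 26 mod 15 = 11, 26 mod 18 = 8, 26 mod 20 = 6.

x ≡ 26 (mod 180).


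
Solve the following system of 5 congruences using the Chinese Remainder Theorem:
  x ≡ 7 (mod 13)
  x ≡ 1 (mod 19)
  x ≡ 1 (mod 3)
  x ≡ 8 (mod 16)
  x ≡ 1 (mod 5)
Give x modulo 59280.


Product of moduli M = 13 · 19 · 3 · 16 · 5 = 59280.
Merge one congruence at a time:
  Start: x ≡ 7 (mod 13).
  Combine with x ≡ 1 (mod 19); new modulus lcm = 247.
    Write x = 7 + 13·t and substitute into x ≡ 1 (mod 19): 13·t ≡ 1 − 7 = -6 (mod 19).
    Reduce coefficients mod 19: 13·t ≡ 13 (mod 19).
    The inverse of 13 mod 19 is 3 (since 13·3 = 39 = 2·19 + 1), so t ≡ 3·13 = 39 ≡ 1 (mod 19).
    Then x = 7 + 13·1 = 20, valid modulo lcm(13, 19) = 247: x ≡ 20 (mod 247).
  Combine with x ≡ 1 (mod 3); new modulus lcm = 741.
    Write x = 20 + 247·t and substitute into x ≡ 1 (mod 3): 247·t ≡ 1 − 20 = -19 (mod 3).
    Reduce coefficients mod 3: 1·t ≡ 2 (mod 3).
    So t ≡ 2 (mod 3).
    Then x = 20 + 247·2 = 514, valid modulo lcm(247, 3) = 741: x ≡ 514 (mod 741).
  Combine with x ≡ 8 (mod 16); new modulus lcm = 11856.
    Write x = 514 + 741·t and substitute into x ≡ 8 (mod 16): 741·t ≡ 8 − 514 = -506 (mod 16).
    Reduce coefficients mod 16: 5·t ≡ 6 (mod 16).
    The inverse of 5 mod 16 is 13 (since 5·13 = 65 = 4·16 + 1), so t ≡ 13·6 = 78 ≡ 14 (mod 16).
    Then x = 514 + 741·14 = 10888, valid modulo lcm(741, 16) = 11856: x ≡ 10888 (mod 11856).
  Combine with x ≡ 1 (mod 5); new modulus lcm = 59280.
    Write x = 10888 + 11856·t and substitute into x ≡ 1 (mod 5): 11856·t ≡ 1 − 10888 = -10887 (mod 5).
    Reduce coefficients mod 5: 1·t ≡ 3 (mod 5).
    So t ≡ 3 (mod 5).
    Then x = 10888 + 11856·3 = 46456, valid modulo lcm(11856, 5) = 59280: x ≡ 46456 (mod 59280).
Verify against each original: 46456 mod 13 = 7, 46456 mod 19 = 1, 46456 mod 3 = 1, 46456 mod 16 = 8, 46456 mod 5 = 1.

x ≡ 46456 (mod 59280).


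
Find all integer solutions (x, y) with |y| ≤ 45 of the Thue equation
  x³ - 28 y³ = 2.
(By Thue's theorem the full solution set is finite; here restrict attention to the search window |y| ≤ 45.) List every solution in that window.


The equation is x³ - 28y³ = 2. For fixed y, x³ = 28·y³ + 2, so a solution requires the RHS to be a perfect cube.
Strategy: iterate y from -45 to 45, compute RHS = 28·y³ + 2, and check whether it is a (positive or negative) perfect cube.
Check small values of y:
  y = 0: RHS = 2 is not a perfect cube.
  y = 1: RHS = 30 is not a perfect cube.
  y = -1: RHS = -26 is not a perfect cube.
  y = 2: RHS = 226 is not a perfect cube.
  y = -2: RHS = -222 is not a perfect cube.
  y = 3: RHS = 758 is not a perfect cube.
  y = -3: RHS = -754 is not a perfect cube.
Continuing the search up to |y| = 45 finds no solutions either.
No (x, y) in the scanned range satisfies the equation.

No integer solutions with |y| ≤ 45.


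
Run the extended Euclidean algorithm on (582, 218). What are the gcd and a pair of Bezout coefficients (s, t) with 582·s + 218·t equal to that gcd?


Euclidean algorithm on (582, 218) — divide until remainder is 0:
  582 = 2 · 218 + 146
  218 = 1 · 146 + 72
  146 = 2 · 72 + 2
  72 = 36 · 2 + 0
gcd(582, 218) = 2.
Track Bezout coefficients alongside the remainders: start with r₀ = 582 = a·1 + b·0 (s = 1, t = 0) and r₁ = 218 = a·0 + b·1 (s = 0, t = 1); each new remainder r_{k+1} = r_{k-1} − q_k·r_k inherits s_{k+1} = s_{k-1} − q_k·s_k, t_{k+1} = t_{k-1} − q_k·t_k, so r_k = a·s_k + b·t_k at every step:
  q = 2: r = 146, s = 1 − 2·0 = 1, t = 0 − 2·1 = -2  (check: 582·1 + 218·(-2) = 146)
  q = 1: r = 72, s = 0 − 1·1 = -1, t = 1 − 1·(-2) = 3  (check: 582·(-1) + 218·3 = 72)
  q = 2: r = 2, s = 1 − 2·(-1) = 3, t = -2 − 2·3 = -8  (check: 582·3 + 218·(-8) = 2)
The row with r = 2 (the gcd) gives the Bezout coefficients s = 3, t = -8.
Result: 582 · (3) + 218 · (-8) = 2.

gcd(582, 218) = 2; s = 3, t = -8 (check: 582·3 + 218·(-8) = 2).


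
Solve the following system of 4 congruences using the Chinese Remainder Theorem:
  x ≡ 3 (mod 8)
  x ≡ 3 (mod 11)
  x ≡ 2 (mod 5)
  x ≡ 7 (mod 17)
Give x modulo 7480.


Product of moduli M = 8 · 11 · 5 · 17 = 7480.
Merge one congruence at a time:
  Start: x ≡ 3 (mod 8).
  Combine with x ≡ 3 (mod 11); new modulus lcm = 88.
    Write x = 3 + 8·t and substitute into x ≡ 3 (mod 11): 8·t ≡ 3 − 3 = 0 (mod 11).
    The inverse of 8 mod 11 is 7 (since 8·7 = 56 = 5·11 + 1), so t ≡ 7·0 = 0 ≡ 0 (mod 11).
    Then x = 3 + 8·0 = 3, valid modulo lcm(8, 11) = 88: x ≡ 3 (mod 88).
  Combine with x ≡ 2 (mod 5); new modulus lcm = 440.
    Write x = 3 + 88·t and substitute into x ≡ 2 (mod 5): 88·t ≡ 2 − 3 = -1 (mod 5).
    Reduce coefficients mod 5: 3·t ≡ 4 (mod 5).
    The inverse of 3 mod 5 is 2 (since 3·2 = 6 = 1·5 + 1), so t ≡ 2·4 = 8 ≡ 3 (mod 5).
    Then x = 3 + 88·3 = 267, valid modulo lcm(88, 5) = 440: x ≡ 267 (mod 440).
  Combine with x ≡ 7 (mod 17); new modulus lcm = 7480.
    Write x = 267 + 440·t and substitute into x ≡ 7 (mod 17): 440·t ≡ 7 − 267 = -260 (mod 17).
    Reduce coefficients mod 17: 15·t ≡ 12 (mod 17).
    The inverse of 15 mod 17 is 8 (since 15·8 = 120 = 7·17 + 1), so t ≡ 8·12 = 96 ≡ 11 (mod 17).
    Then x = 267 + 440·11 = 5107, valid modulo lcm(440, 17) = 7480: x ≡ 5107 (mod 7480).
Verify against each original: 5107 mod 8 = 3, 5107 mod 11 = 3, 5107 mod 5 = 2, 5107 mod 17 = 7.

x ≡ 5107 (mod 7480).


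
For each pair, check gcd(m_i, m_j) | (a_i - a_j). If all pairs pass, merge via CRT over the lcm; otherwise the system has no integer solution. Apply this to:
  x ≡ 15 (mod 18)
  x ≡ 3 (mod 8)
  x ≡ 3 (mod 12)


Moduli 18, 8, 12 are not pairwise coprime, so CRT works modulo lcm(m_i) when all pairwise compatibility conditions hold.
Pairwise compatibility: gcd(m_i, m_j) must divide a_i - a_j for every pair.
Merge one congruence at a time:
  Start: x ≡ 15 (mod 18).
  Combine with x ≡ 3 (mod 8): gcd(18, 8) = 2; 3 - 15 = -12, which IS divisible by 2, so compatible.
    Write x = 15 + 18·t and substitute into x ≡ 3 (mod 8): 18·t ≡ 3 − 15 = -12 (mod 8).
    Divide the congruence (and modulus) by g = 2: 9·t ≡ -6 (mod 4).
    Reduce coefficients mod 4: 1·t ≡ 2 (mod 4).
    So t ≡ 2 (mod 4).
    Then x = 15 + 18·2 = 51, valid modulo lcm(18, 8) = 72: x ≡ 51 (mod 72).
  Combine with x ≡ 3 (mod 12): gcd(72, 12) = 12; 3 - 51 = -48, which IS divisible by 12, so compatible.
    Write x = 51 + 72·t and substitute into x ≡ 3 (mod 12): 72·t ≡ 3 − 51 = -48 (mod 12).
    Divide the congruence (and modulus) by g = 12: 6·t ≡ -4 (mod 1).
    Modulo 1 every t works; take t = 0.
    Then x = 51 + 72·0 = 51, valid modulo lcm(72, 12) = 72: x ≡ 51 (mod 72).
Verify: 51 mod 18 = 15, 51 mod 8 = 3, 51 mod 12 = 3.

x ≡ 51 (mod 72).


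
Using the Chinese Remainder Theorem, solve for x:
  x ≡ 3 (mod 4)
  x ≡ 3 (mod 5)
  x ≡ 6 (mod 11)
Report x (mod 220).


Moduli 4, 5, 11 are pairwise coprime; by CRT there is a unique solution modulo M = 4 · 5 · 11 = 220.
Solve pairwise, accumulating the modulus:
  Start with x ≡ 3 (mod 4).
  Combine with x ≡ 3 (mod 5): since gcd(4, 5) = 1, we get a unique residue mod 20.
    Write x = 3 + 4·t and substitute into x ≡ 3 (mod 5): 4·t ≡ 3 − 3 = 0 (mod 5).
    The inverse of 4 mod 5 is 4 (since 4·4 = 16 = 3·5 + 1), so t ≡ 4·0 = 0 ≡ 0 (mod 5).
    Then x = 3 + 4·0 = 3, valid modulo lcm(4, 5) = 20: x ≡ 3 (mod 20).
  Combine with x ≡ 6 (mod 11): since gcd(20, 11) = 1, we get a unique residue mod 220.
    Write x = 3 + 20·t and substitute into x ≡ 6 (mod 11): 20·t ≡ 6 − 3 = 3 (mod 11).
    Reduce coefficients mod 11: 9·t ≡ 3 (mod 11).
    The inverse of 9 mod 11 is 5 (since 9·5 = 45 = 4·11 + 1), so t ≡ 5·3 = 15 ≡ 4 (mod 11).
    Then x = 3 + 20·4 = 83, valid modulo lcm(20, 11) = 220: x ≡ 83 (mod 220).
Verify: 83 mod 4 = 3 ✓, 83 mod 5 = 3 ✓, 83 mod 11 = 6 ✓.

x ≡ 83 (mod 220).


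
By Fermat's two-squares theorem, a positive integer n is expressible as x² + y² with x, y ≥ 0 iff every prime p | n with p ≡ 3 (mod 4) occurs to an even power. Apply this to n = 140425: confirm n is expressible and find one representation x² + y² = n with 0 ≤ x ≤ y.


Step 1: Factor n = 140425 = 5^2 · 41 · 137.
Step 2: Check the mod-4 condition on each prime factor: 5 ≡ 1 (mod 4), exponent 2; 41 ≡ 1 (mod 4), exponent 1; 137 ≡ 1 (mod 4), exponent 1.
All primes ≡ 3 (mod 4) appear to even exponent (or don't appear), so by the two-squares theorem n IS expressible as a sum of two squares.
Step 3: Build a representation. Group n = k² · m with k = 5 and m = 41 · 137 = 5617 (a product of primes ≡ 1 (mod 4)); a representation of m scales to one of n via (k·x)² + (k·y)² = k²(x² + y²). Each prime p ≡ 1 (mod 4) is itself a sum of two squares; find a² by testing p − a² for a perfect square:
  41: 41 − 1² = 40, 41 − 2² = 37, 41 − 3² = 32, 41 − 4² = 25 = 5² ⇒ 41 = 4² + 5².
  137: 137 − 1² = 136, 137 − 2² = 133, 137 − 3² = 128, 137 − 4² = 121 = 11² ⇒ 137 = 4² + 11².
  Combine using the Brahmagupta–Fibonacci identity (a² + b²)(c² + d²) = (ac − bd)² + (ad + bc)² = (ac + bd)² + (ad − bc)²:
  41 · 137 = 5617: from (4² + 5²)(4² + 11²), take (4·4 − 5·11, 4·11 + 5·4) = (16 − 55, 44 + 20) = (-39, 64); dropping signs (only squares matter) gives (39, 64); check 39² + 64² = 1521 + 4096 = 5617 ✓.
  Scale by k = 5: (5·39, 5·64) = (195, 320).
Step 4: Order so x ≤ y and verify: 195² + 320² = 38025 + 102400 = 140425 = n. ✓

n = 140425 = 195² + 320² (one valid representation with x ≤ y).


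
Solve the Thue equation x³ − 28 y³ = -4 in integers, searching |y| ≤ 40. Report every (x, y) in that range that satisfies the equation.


The equation is x³ - 28y³ = -4. For fixed y, x³ = 28·y³ − 4, so a solution requires the RHS to be a perfect cube.
Strategy: iterate y from -40 to 40, compute RHS = 28·y³ − 4, and check whether it is a (positive or negative) perfect cube.
Check small values of y:
  y = 0: RHS = -4 is not a perfect cube.
  y = 1: RHS = 24 is not a perfect cube.
  y = -1: RHS = -32 is not a perfect cube.
  y = 2: RHS = 220 is not a perfect cube.
  y = -2: RHS = -228 is not a perfect cube.
  y = 3: RHS = 752 is not a perfect cube.
  y = -3: RHS = -760 is not a perfect cube.
Continuing the search up to |y| = 40 finds no solutions either.
No (x, y) in the scanned range satisfies the equation.

No integer solutions with |y| ≤ 40.


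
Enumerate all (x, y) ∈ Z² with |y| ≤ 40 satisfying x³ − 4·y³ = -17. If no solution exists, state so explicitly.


The equation is x³ - 4y³ = -17. For fixed y, x³ = 4·y³ − 17, so a solution requires the RHS to be a perfect cube.
Strategy: iterate y from -40 to 40, compute RHS = 4·y³ − 17, and check whether it is a (positive or negative) perfect cube.
Check small values of y:
  y = 0: RHS = -17 is not a perfect cube.
  y = 1: RHS = -13 is not a perfect cube.
  y = -1: RHS = -21 is not a perfect cube.
  y = 2: RHS = 15 is not a perfect cube.
  y = -2: RHS = -49 is not a perfect cube.
  y = 3: RHS = 91 is not a perfect cube.
  y = -3: RHS = -125 = (-5)³ ⇒ x = -5 works.
Continuing the search up to |y| = 40 finds no further solutions beyond those listed.
Collected solutions: (-5, -3).

Solutions (with |y| ≤ 40): (-5, -3).


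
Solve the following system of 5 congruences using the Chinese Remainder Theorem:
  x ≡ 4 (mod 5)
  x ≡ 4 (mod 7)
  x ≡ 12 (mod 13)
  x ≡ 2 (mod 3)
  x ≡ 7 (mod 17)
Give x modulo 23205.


Product of moduli M = 5 · 7 · 13 · 3 · 17 = 23205.
Merge one congruence at a time:
  Start: x ≡ 4 (mod 5).
  Combine with x ≡ 4 (mod 7); new modulus lcm = 35.
    Write x = 4 + 5·t and substitute into x ≡ 4 (mod 7): 5·t ≡ 4 − 4 = 0 (mod 7).
    The inverse of 5 mod 7 is 3 (since 5·3 = 15 = 2·7 + 1), so t ≡ 3·0 = 0 ≡ 0 (mod 7).
    Then x = 4 + 5·0 = 4, valid modulo lcm(5, 7) = 35: x ≡ 4 (mod 35).
  Combine with x ≡ 12 (mod 13); new modulus lcm = 455.
    Write x = 4 + 35·t and substitute into x ≡ 12 (mod 13): 35·t ≡ 12 − 4 = 8 (mod 13).
    Reduce coefficients mod 13: 9·t ≡ 8 (mod 13).
    The inverse of 9 mod 13 is 3 (since 9·3 = 27 = 2·13 + 1), so t ≡ 3·8 = 24 ≡ 11 (mod 13).
    Then x = 4 + 35·11 = 389, valid modulo lcm(35, 13) = 455: x ≡ 389 (mod 455).
  Combine with x ≡ 2 (mod 3); new modulus lcm = 1365.
    Write x = 389 + 455·t and substitute into x ≡ 2 (mod 3): 455·t ≡ 2 − 389 = -387 (mod 3).
    Reduce coefficients mod 3: 2·t ≡ 0 (mod 3).
    The inverse of 2 mod 3 is 2 (since 2·2 = 4 = 1·3 + 1), so t ≡ 2·0 = 0 ≡ 0 (mod 3).
    Then x = 389 + 455·0 = 389, valid modulo lcm(455, 3) = 1365: x ≡ 389 (mod 1365).
  Combine with x ≡ 7 (mod 17); new modulus lcm = 23205.
    Write x = 389 + 1365·t and substitute into x ≡ 7 (mod 17): 1365·t ≡ 7 − 389 = -382 (mod 17).
    Reduce coefficients mod 17: 5·t ≡ 9 (mod 17).
    The inverse of 5 mod 17 is 7 (since 5·7 = 35 = 2·17 + 1), so t ≡ 7·9 = 63 ≡ 12 (mod 17).
    Then x = 389 + 1365·12 = 16769, valid modulo lcm(1365, 17) = 23205: x ≡ 16769 (mod 23205).
Verify against each original: 16769 mod 5 = 4, 16769 mod 7 = 4, 16769 mod 13 = 12, 16769 mod 3 = 2, 16769 mod 17 = 7.

x ≡ 16769 (mod 23205).


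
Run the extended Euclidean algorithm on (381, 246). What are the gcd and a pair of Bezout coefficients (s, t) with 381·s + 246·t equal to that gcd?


Euclidean algorithm on (381, 246) — divide until remainder is 0:
  381 = 1 · 246 + 135
  246 = 1 · 135 + 111
  135 = 1 · 111 + 24
  111 = 4 · 24 + 15
  24 = 1 · 15 + 9
  15 = 1 · 9 + 6
  9 = 1 · 6 + 3
  6 = 2 · 3 + 0
gcd(381, 246) = 3.
Track Bezout coefficients alongside the remainders: start with r₀ = 381 = a·1 + b·0 (s = 1, t = 0) and r₁ = 246 = a·0 + b·1 (s = 0, t = 1); each new remainder r_{k+1} = r_{k-1} − q_k·r_k inherits s_{k+1} = s_{k-1} − q_k·s_k, t_{k+1} = t_{k-1} − q_k·t_k, so r_k = a·s_k + b·t_k at every step:
  q = 1: r = 135, s = 1 − 1·0 = 1, t = 0 − 1·1 = -1  (check: 381·1 + 246·(-1) = 135)
  q = 1: r = 111, s = 0 − 1·1 = -1, t = 1 − 1·(-1) = 2  (check: 381·(-1) + 246·2 = 111)
  q = 1: r = 24, s = 1 − 1·(-1) = 2, t = -1 − 1·2 = -3  (check: 381·2 + 246·(-3) = 24)
  q = 4: r = 15, s = -1 − 4·2 = -9, t = 2 − 4·(-3) = 14  (check: 381·(-9) + 246·14 = 15)
  q = 1: r = 9, s = 2 − 1·(-9) = 11, t = -3 − 1·14 = -17  (check: 381·11 + 246·(-17) = 9)
  q = 1: r = 6, s = -9 − 1·11 = -20, t = 14 − 1·(-17) = 31  (check: 381·(-20) + 246·31 = 6)
  q = 1: r = 3, s = 11 − 1·(-20) = 31, t = -17 − 1·31 = -48  (check: 381·31 + 246·(-48) = 3)
The row with r = 3 (the gcd) gives the Bezout coefficients s = 31, t = -48.
Result: 381 · (31) + 246 · (-48) = 3.

gcd(381, 246) = 3; s = 31, t = -48 (check: 381·31 + 246·(-48) = 3).


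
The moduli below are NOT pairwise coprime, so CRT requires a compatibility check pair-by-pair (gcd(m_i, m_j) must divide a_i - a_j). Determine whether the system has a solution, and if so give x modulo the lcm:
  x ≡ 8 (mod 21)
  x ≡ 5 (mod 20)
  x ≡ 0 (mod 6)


Moduli 21, 20, 6 are not pairwise coprime, so CRT works modulo lcm(m_i) when all pairwise compatibility conditions hold.
Pairwise compatibility: gcd(m_i, m_j) must divide a_i - a_j for every pair.
Merge one congruence at a time:
  Start: x ≡ 8 (mod 21).
  Combine with x ≡ 5 (mod 20): gcd(21, 20) = 1; 5 - 8 = -3, which IS divisible by 1, so compatible.
    Write x = 8 + 21·t and substitute into x ≡ 5 (mod 20): 21·t ≡ 5 − 8 = -3 (mod 20).
    Reduce coefficients mod 20: 1·t ≡ 17 (mod 20).
    So t ≡ 17 (mod 20).
    Then x = 8 + 21·17 = 365, valid modulo lcm(21, 20) = 420: x ≡ 365 (mod 420).
  Combine with x ≡ 0 (mod 6): gcd(420, 6) = 6, and 0 - 365 = -365 is NOT divisible by 6.
    ⇒ system is inconsistent (no integer solution).

No solution (the system is inconsistent).


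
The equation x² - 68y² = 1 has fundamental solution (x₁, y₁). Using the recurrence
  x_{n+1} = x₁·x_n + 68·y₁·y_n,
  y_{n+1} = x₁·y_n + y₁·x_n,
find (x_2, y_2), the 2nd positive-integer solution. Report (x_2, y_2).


Step 1: Find the fundamental solution (x₁, y₁) of x² - 68y² = 1.
  Expand √68 as a continued fraction. a₀ = ⌊√68⌋ = 8; iterate m_{k+1} = d_k·a_k − m_k, d_{k+1} = (68 − m_{k+1}²)/d_k, a_{k+1} = ⌊(a₀ + m_{k+1})/d_{k+1}⌋ (starting m₀ = 0, d₀ = 1), with convergents p_k = a_k·p_{k-1} + p_{k-2}, q_k = a_k·q_{k-1} + q_{k-2} (p₋₁ = 1, q₋₁ = 0):
  k = 0: a₀ = 8; p₀/q₀ = 8/1; p₀² − 68·q₀² = 64 − 68 = -4.
  k = 1: m = 8, d = 4, a = ⌊(8 + 8)/4⌋ = 4; p/q = (4·8 + 1)/(4·1 + 0) = 33/4; p² − 68·q² = 1089 − 1088 = 1.
  The first convergent with p² − 68·q² = 1 gives the fundamental solution (x₁, y₁) = (33, 4).
Step 2: Apply the recurrence (x_{n+1}, y_{n+1}) = (x₁x_n + 68y₁y_n, x₁y_n + y₁x_n) repeatedly.
  From (x_1, y_1) = (33, 4): x_2 = 33·33 + 68·4·4 = 2177; y_2 = 33·4 + 4·33 = 264.
Step 3: Verify x_2² - 68·y_2² = 4739329 - 4739328 = 1 (should be 1). ✓

(x_1, y_1) = (33, 4); (x_2, y_2) = (2177, 264).


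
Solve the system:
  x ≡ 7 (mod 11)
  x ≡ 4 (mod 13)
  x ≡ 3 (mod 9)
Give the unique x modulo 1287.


Moduli 11, 13, 9 are pairwise coprime; by CRT there is a unique solution modulo M = 11 · 13 · 9 = 1287.
Solve pairwise, accumulating the modulus:
  Start with x ≡ 7 (mod 11).
  Combine with x ≡ 4 (mod 13): since gcd(11, 13) = 1, we get a unique residue mod 143.
    Write x = 7 + 11·t and substitute into x ≡ 4 (mod 13): 11·t ≡ 4 − 7 = -3 (mod 13).
    Reduce coefficients mod 13: 11·t ≡ 10 (mod 13).
    The inverse of 11 mod 13 is 6 (since 11·6 = 66 = 5·13 + 1), so t ≡ 6·10 = 60 ≡ 8 (mod 13).
    Then x = 7 + 11·8 = 95, valid modulo lcm(11, 13) = 143: x ≡ 95 (mod 143).
  Combine with x ≡ 3 (mod 9): since gcd(143, 9) = 1, we get a unique residue mod 1287.
    Write x = 95 + 143·t and substitute into x ≡ 3 (mod 9): 143·t ≡ 3 − 95 = -92 (mod 9).
    Reduce coefficients mod 9: 8·t ≡ 7 (mod 9).
    The inverse of 8 mod 9 is 8 (since 8·8 = 64 = 7·9 + 1), so t ≡ 8·7 = 56 ≡ 2 (mod 9).
    Then x = 95 + 143·2 = 381, valid modulo lcm(143, 9) = 1287: x ≡ 381 (mod 1287).
Verify: 381 mod 11 = 7 ✓, 381 mod 13 = 4 ✓, 381 mod 9 = 3 ✓.

x ≡ 381 (mod 1287).


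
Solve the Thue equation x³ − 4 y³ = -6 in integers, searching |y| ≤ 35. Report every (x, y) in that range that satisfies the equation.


The equation is x³ - 4y³ = -6. For fixed y, x³ = 4·y³ − 6, so a solution requires the RHS to be a perfect cube.
Strategy: iterate y from -35 to 35, compute RHS = 4·y³ − 6, and check whether it is a (positive or negative) perfect cube.
Check small values of y:
  y = 0: RHS = -6 is not a perfect cube.
  y = 1: RHS = -2 is not a perfect cube.
  y = -1: RHS = -10 is not a perfect cube.
  y = 2: RHS = 26 is not a perfect cube.
  y = -2: RHS = -38 is not a perfect cube.
  y = 3: RHS = 102 is not a perfect cube.
  y = -3: RHS = -114 is not a perfect cube.
Continuing the search up to |y| = 35 finds no solutions either.
No (x, y) in the scanned range satisfies the equation.

No integer solutions with |y| ≤ 35.


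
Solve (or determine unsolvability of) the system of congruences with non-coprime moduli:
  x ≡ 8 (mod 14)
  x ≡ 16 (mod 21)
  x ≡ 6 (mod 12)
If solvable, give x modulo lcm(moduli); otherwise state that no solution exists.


Moduli 14, 21, 12 are not pairwise coprime, so CRT works modulo lcm(m_i) when all pairwise compatibility conditions hold.
Pairwise compatibility: gcd(m_i, m_j) must divide a_i - a_j for every pair.
Merge one congruence at a time:
  Start: x ≡ 8 (mod 14).
  Combine with x ≡ 16 (mod 21): gcd(14, 21) = 7, and 16 - 8 = 8 is NOT divisible by 7.
    ⇒ system is inconsistent (no integer solution).

No solution (the system is inconsistent).


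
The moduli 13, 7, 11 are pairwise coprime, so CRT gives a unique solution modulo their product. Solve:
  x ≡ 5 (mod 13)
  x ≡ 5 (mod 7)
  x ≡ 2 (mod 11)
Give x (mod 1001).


Moduli 13, 7, 11 are pairwise coprime; by CRT there is a unique solution modulo M = 13 · 7 · 11 = 1001.
Solve pairwise, accumulating the modulus:
  Start with x ≡ 5 (mod 13).
  Combine with x ≡ 5 (mod 7): since gcd(13, 7) = 1, we get a unique residue mod 91.
    Write x = 5 + 13·t and substitute into x ≡ 5 (mod 7): 13·t ≡ 5 − 5 = 0 (mod 7).
    Reduce coefficients mod 7: 6·t ≡ 0 (mod 7).
    The inverse of 6 mod 7 is 6 (since 6·6 = 36 = 5·7 + 1), so t ≡ 6·0 = 0 ≡ 0 (mod 7).
    Then x = 5 + 13·0 = 5, valid modulo lcm(13, 7) = 91: x ≡ 5 (mod 91).
  Combine with x ≡ 2 (mod 11): since gcd(91, 11) = 1, we get a unique residue mod 1001.
    Write x = 5 + 91·t and substitute into x ≡ 2 (mod 11): 91·t ≡ 2 − 5 = -3 (mod 11).
    Reduce coefficients mod 11: 3·t ≡ 8 (mod 11).
    The inverse of 3 mod 11 is 4 (since 3·4 = 12 = 1·11 + 1), so t ≡ 4·8 = 32 ≡ 10 (mod 11).
    Then x = 5 + 91·10 = 915, valid modulo lcm(91, 11) = 1001: x ≡ 915 (mod 1001).
Verify: 915 mod 13 = 5 ✓, 915 mod 7 = 5 ✓, 915 mod 11 = 2 ✓.

x ≡ 915 (mod 1001).


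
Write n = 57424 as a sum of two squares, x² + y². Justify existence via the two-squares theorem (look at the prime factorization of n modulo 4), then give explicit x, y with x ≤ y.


Step 1: Factor n = 57424 = 2^4 · 37 · 97.
Step 2: Check the mod-4 condition on each prime factor: 2 = 2 (special); 37 ≡ 1 (mod 4), exponent 1; 97 ≡ 1 (mod 4), exponent 1.
All primes ≡ 3 (mod 4) appear to even exponent (or don't appear), so by the two-squares theorem n IS expressible as a sum of two squares.
Step 3: Build a representation. Group n = k² · m with k = 4 and m = 37 · 97 = 3589 (a product of primes ≡ 1 (mod 4)); a representation of m scales to one of n via (k·x)² + (k·y)² = k²(x² + y²). Each prime p ≡ 1 (mod 4) is itself a sum of two squares; find a² by testing p − a² for a perfect square:
  37: 37 − 1² = 36 = 6² ⇒ 37 = 1² + 6².
  97: 97 − 1² = 96, 97 − 2² = 93, 97 − 3² = 88, 97 − 4² = 81 = 9² ⇒ 97 = 4² + 9².
  Combine using the Brahmagupta–Fibonacci identity (a² + b²)(c² + d²) = (ac − bd)² + (ad + bc)² = (ac + bd)² + (ad − bc)²:
  37 · 97 = 3589: from (1² + 6²)(4² + 9²), take (1·4 − 6·9, 1·9 + 6·4) = (4 − 54, 9 + 24) = (-50, 33); dropping signs (only squares matter) gives (50, 33); check 50² + 33² = 2500 + 1089 = 3589 ✓.
  Scale by k = 4: (4·50, 4·33) = (200, 132).
Step 4: Order so x ≤ y and verify: 132² + 200² = 17424 + 40000 = 57424 = n. ✓

n = 57424 = 132² + 200² (one valid representation with x ≤ y).


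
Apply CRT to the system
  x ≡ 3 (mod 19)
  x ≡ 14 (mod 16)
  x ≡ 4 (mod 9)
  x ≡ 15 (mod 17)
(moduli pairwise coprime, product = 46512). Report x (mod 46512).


Product of moduli M = 19 · 16 · 9 · 17 = 46512.
Merge one congruence at a time:
  Start: x ≡ 3 (mod 19).
  Combine with x ≡ 14 (mod 16); new modulus lcm = 304.
    Write x = 3 + 19·t and substitute into x ≡ 14 (mod 16): 19·t ≡ 14 − 3 = 11 (mod 16).
    Reduce coefficients mod 16: 3·t ≡ 11 (mod 16).
    The inverse of 3 mod 16 is 11 (since 3·11 = 33 = 2·16 + 1), so t ≡ 11·11 = 121 ≡ 9 (mod 16).
    Then x = 3 + 19·9 = 174, valid modulo lcm(19, 16) = 304: x ≡ 174 (mod 304).
  Combine with x ≡ 4 (mod 9); new modulus lcm = 2736.
    Write x = 174 + 304·t and substitute into x ≡ 4 (mod 9): 304·t ≡ 4 − 174 = -170 (mod 9).
    Reduce coefficients mod 9: 7·t ≡ 1 (mod 9).
    The inverse of 7 mod 9 is 4 (since 7·4 = 28 = 3·9 + 1), so t ≡ 4·1 = 4 ≡ 4 (mod 9).
    Then x = 174 + 304·4 = 1390, valid modulo lcm(304, 9) = 2736: x ≡ 1390 (mod 2736).
  Combine with x ≡ 15 (mod 17); new modulus lcm = 46512.
    Write x = 1390 + 2736·t and substitute into x ≡ 15 (mod 17): 2736·t ≡ 15 − 1390 = -1375 (mod 17).
    Reduce coefficients mod 17: 16·t ≡ 2 (mod 17).
    The inverse of 16 mod 17 is 16 (since 16·16 = 256 = 15·17 + 1), so t ≡ 16·2 = 32 ≡ 15 (mod 17).
    Then x = 1390 + 2736·15 = 42430, valid modulo lcm(2736, 17) = 46512: x ≡ 42430 (mod 46512).
Verify against each original: 42430 mod 19 = 3, 42430 mod 16 = 14, 42430 mod 9 = 4, 42430 mod 17 = 15.

x ≡ 42430 (mod 46512).


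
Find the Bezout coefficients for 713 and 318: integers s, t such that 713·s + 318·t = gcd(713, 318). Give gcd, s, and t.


Euclidean algorithm on (713, 318) — divide until remainder is 0:
  713 = 2 · 318 + 77
  318 = 4 · 77 + 10
  77 = 7 · 10 + 7
  10 = 1 · 7 + 3
  7 = 2 · 3 + 1
  3 = 3 · 1 + 0
gcd(713, 318) = 1.
Track Bezout coefficients alongside the remainders: start with r₀ = 713 = a·1 + b·0 (s = 1, t = 0) and r₁ = 318 = a·0 + b·1 (s = 0, t = 1); each new remainder r_{k+1} = r_{k-1} − q_k·r_k inherits s_{k+1} = s_{k-1} − q_k·s_k, t_{k+1} = t_{k-1} − q_k·t_k, so r_k = a·s_k + b·t_k at every step:
  q = 2: r = 77, s = 1 − 2·0 = 1, t = 0 − 2·1 = -2  (check: 713·1 + 318·(-2) = 77)
  q = 4: r = 10, s = 0 − 4·1 = -4, t = 1 − 4·(-2) = 9  (check: 713·(-4) + 318·9 = 10)
  q = 7: r = 7, s = 1 − 7·(-4) = 29, t = -2 − 7·9 = -65  (check: 713·29 + 318·(-65) = 7)
  q = 1: r = 3, s = -4 − 1·29 = -33, t = 9 − 1·(-65) = 74  (check: 713·(-33) + 318·74 = 3)
  q = 2: r = 1, s = 29 − 2·(-33) = 95, t = -65 − 2·74 = -213  (check: 713·95 + 318·(-213) = 1)
The row with r = 1 (the gcd) gives the Bezout coefficients s = 95, t = -213.
Result: 713 · (95) + 318 · (-213) = 1.

gcd(713, 318) = 1; s = 95, t = -213 (check: 713·95 + 318·(-213) = 1).


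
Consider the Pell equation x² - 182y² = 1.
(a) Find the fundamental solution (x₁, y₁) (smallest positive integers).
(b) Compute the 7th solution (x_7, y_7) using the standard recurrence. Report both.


Step 1: Find the fundamental solution (x₁, y₁) of x² - 182y² = 1.
  Expand √182 as a continued fraction. a₀ = ⌊√182⌋ = 13; iterate m_{k+1} = d_k·a_k − m_k, d_{k+1} = (182 − m_{k+1}²)/d_k, a_{k+1} = ⌊(a₀ + m_{k+1})/d_{k+1}⌋ (starting m₀ = 0, d₀ = 1), with convergents p_k = a_k·p_{k-1} + p_{k-2}, q_k = a_k·q_{k-1} + q_{k-2} (p₋₁ = 1, q₋₁ = 0):
  k = 0: a₀ = 13; p₀/q₀ = 13/1; p₀² − 182·q₀² = 169 − 182 = -13.
  k = 1: m = 13, d = 13, a = ⌊(13 + 13)/13⌋ = 2; p/q = (2·13 + 1)/(2·1 + 0) = 27/2; p² − 182·q² = 729 − 728 = 1.
  The first convergent with p² − 182·q² = 1 gives the fundamental solution (x₁, y₁) = (27, 2).
Step 2: Apply the recurrence (x_{n+1}, y_{n+1}) = (x₁x_n + 182y₁y_n, x₁y_n + y₁x_n) repeatedly.
  From (x_1, y_1) = (27, 2): x_2 = 27·27 + 182·2·2 = 1457; y_2 = 27·2 + 2·27 = 108.
  From (x_2, y_2) = (1457, 108): x_3 = 27·1457 + 182·2·108 = 78651; y_3 = 27·108 + 2·1457 = 5830.
  From (x_3, y_3) = (78651, 5830): x_4 = 27·78651 + 182·2·5830 = 4245697; y_4 = 27·5830 + 2·78651 = 314712.
  From (x_4, y_4) = (4245697, 314712): x_5 = 27·4245697 + 182·2·314712 = 229188987; y_5 = 27·314712 + 2·4245697 = 16988618.
  From (x_5, y_5) = (229188987, 16988618): x_6 = 27·229188987 + 182·2·16988618 = 12371959601; y_6 = 27·16988618 + 2·229188987 = 917070660.
  From (x_6, y_6) = (12371959601, 917070660): x_7 = 27·12371959601 + 182·2·917070660 = 667856629467; y_7 = 27·917070660 + 2·12371959601 = 49504827022.
Step 3: Verify x_7² - 182·y_7² = 446032477523021732704089 - 446032477523021732704088 = 1 (should be 1). ✓

(x_1, y_1) = (27, 2); (x_7, y_7) = (667856629467, 49504827022).


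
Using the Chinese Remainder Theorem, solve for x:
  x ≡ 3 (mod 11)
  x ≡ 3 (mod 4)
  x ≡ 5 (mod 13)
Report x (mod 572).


Moduli 11, 4, 13 are pairwise coprime; by CRT there is a unique solution modulo M = 11 · 4 · 13 = 572.
Solve pairwise, accumulating the modulus:
  Start with x ≡ 3 (mod 11).
  Combine with x ≡ 3 (mod 4): since gcd(11, 4) = 1, we get a unique residue mod 44.
    Write x = 3 + 11·t and substitute into x ≡ 3 (mod 4): 11·t ≡ 3 − 3 = 0 (mod 4).
    Reduce coefficients mod 4: 3·t ≡ 0 (mod 4).
    The inverse of 3 mod 4 is 3 (since 3·3 = 9 = 2·4 + 1), so t ≡ 3·0 = 0 ≡ 0 (mod 4).
    Then x = 3 + 11·0 = 3, valid modulo lcm(11, 4) = 44: x ≡ 3 (mod 44).
  Combine with x ≡ 5 (mod 13): since gcd(44, 13) = 1, we get a unique residue mod 572.
    Write x = 3 + 44·t and substitute into x ≡ 5 (mod 13): 44·t ≡ 5 − 3 = 2 (mod 13).
    Reduce coefficients mod 13: 5·t ≡ 2 (mod 13).
    The inverse of 5 mod 13 is 8 (since 5·8 = 40 = 3·13 + 1), so t ≡ 8·2 = 16 ≡ 3 (mod 13).
    Then x = 3 + 44·3 = 135, valid modulo lcm(44, 13) = 572: x ≡ 135 (mod 572).
Verify: 135 mod 11 = 3 ✓, 135 mod 4 = 3 ✓, 135 mod 13 = 5 ✓.

x ≡ 135 (mod 572).


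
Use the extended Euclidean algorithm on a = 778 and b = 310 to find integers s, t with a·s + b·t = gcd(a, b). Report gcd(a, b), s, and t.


Euclidean algorithm on (778, 310) — divide until remainder is 0:
  778 = 2 · 310 + 158
  310 = 1 · 158 + 152
  158 = 1 · 152 + 6
  152 = 25 · 6 + 2
  6 = 3 · 2 + 0
gcd(778, 310) = 2.
Track Bezout coefficients alongside the remainders: start with r₀ = 778 = a·1 + b·0 (s = 1, t = 0) and r₁ = 310 = a·0 + b·1 (s = 0, t = 1); each new remainder r_{k+1} = r_{k-1} − q_k·r_k inherits s_{k+1} = s_{k-1} − q_k·s_k, t_{k+1} = t_{k-1} − q_k·t_k, so r_k = a·s_k + b·t_k at every step:
  q = 2: r = 158, s = 1 − 2·0 = 1, t = 0 − 2·1 = -2  (check: 778·1 + 310·(-2) = 158)
  q = 1: r = 152, s = 0 − 1·1 = -1, t = 1 − 1·(-2) = 3  (check: 778·(-1) + 310·3 = 152)
  q = 1: r = 6, s = 1 − 1·(-1) = 2, t = -2 − 1·3 = -5  (check: 778·2 + 310·(-5) = 6)
  q = 25: r = 2, s = -1 − 25·2 = -51, t = 3 − 25·(-5) = 128  (check: 778·(-51) + 310·128 = 2)
The row with r = 2 (the gcd) gives the Bezout coefficients s = -51, t = 128.
Result: 778 · (-51) + 310 · (128) = 2.

gcd(778, 310) = 2; s = -51, t = 128 (check: 778·(-51) + 310·128 = 2).


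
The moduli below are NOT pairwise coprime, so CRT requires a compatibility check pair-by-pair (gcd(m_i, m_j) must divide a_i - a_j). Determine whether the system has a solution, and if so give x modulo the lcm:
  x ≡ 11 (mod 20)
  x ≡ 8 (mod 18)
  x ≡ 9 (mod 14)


Moduli 20, 18, 14 are not pairwise coprime, so CRT works modulo lcm(m_i) when all pairwise compatibility conditions hold.
Pairwise compatibility: gcd(m_i, m_j) must divide a_i - a_j for every pair.
Merge one congruence at a time:
  Start: x ≡ 11 (mod 20).
  Combine with x ≡ 8 (mod 18): gcd(20, 18) = 2, and 8 - 11 = -3 is NOT divisible by 2.
    ⇒ system is inconsistent (no integer solution).

No solution (the system is inconsistent).


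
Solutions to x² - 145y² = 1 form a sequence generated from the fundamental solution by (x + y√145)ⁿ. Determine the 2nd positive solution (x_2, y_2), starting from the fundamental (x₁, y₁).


Step 1: Find the fundamental solution (x₁, y₁) of x² - 145y² = 1.
  Expand √145 as a continued fraction. a₀ = ⌊√145⌋ = 12; iterate m_{k+1} = d_k·a_k − m_k, d_{k+1} = (145 − m_{k+1}²)/d_k, a_{k+1} = ⌊(a₀ + m_{k+1})/d_{k+1}⌋ (starting m₀ = 0, d₀ = 1), with convergents p_k = a_k·p_{k-1} + p_{k-2}, q_k = a_k·q_{k-1} + q_{k-2} (p₋₁ = 1, q₋₁ = 0):
  k = 0: a₀ = 12; p₀/q₀ = 12/1; p₀² − 145·q₀² = 144 − 145 = -1.
  k = 1: m = 12, d = 1, a = ⌊(12 + 12)/1⌋ = 24; p/q = (24·12 + 1)/(24·1 + 0) = 289/24; p² − 145·q² = 83521 − 83520 = 1.
  The first convergent with p² − 145·q² = 1 gives the fundamental solution (x₁, y₁) = (289, 24).
Step 2: Apply the recurrence (x_{n+1}, y_{n+1}) = (x₁x_n + 145y₁y_n, x₁y_n + y₁x_n) repeatedly.
  From (x_1, y_1) = (289, 24): x_2 = 289·289 + 145·24·24 = 167041; y_2 = 289·24 + 24·289 = 13872.
Step 3: Verify x_2² - 145·y_2² = 27902695681 - 27902695680 = 1 (should be 1). ✓

(x_1, y_1) = (289, 24); (x_2, y_2) = (167041, 13872).
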